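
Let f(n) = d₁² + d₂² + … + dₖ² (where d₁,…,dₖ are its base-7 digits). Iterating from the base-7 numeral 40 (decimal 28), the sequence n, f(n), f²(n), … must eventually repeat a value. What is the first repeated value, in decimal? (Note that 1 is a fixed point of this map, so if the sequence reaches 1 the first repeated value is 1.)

16

28 = (4,0)_7 → 4² + 0² = 16
16 = (2,2)_7 → 2² + 2² = 8
8 = (1,1)_7 → 1² + 1² = 2
2 = (2)_7 → 2² = 4
4 = (4)_7 → 4² = 16  — 16 already appeared earlier.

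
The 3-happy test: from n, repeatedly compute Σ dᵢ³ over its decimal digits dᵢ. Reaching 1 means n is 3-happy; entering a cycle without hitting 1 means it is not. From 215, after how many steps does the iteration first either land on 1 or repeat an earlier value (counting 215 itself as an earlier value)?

6

215 → 134
134 → 92
92 → 737
737 → 713
713 → 371
371 → 371  — 371 repeats.
That took 6 steps.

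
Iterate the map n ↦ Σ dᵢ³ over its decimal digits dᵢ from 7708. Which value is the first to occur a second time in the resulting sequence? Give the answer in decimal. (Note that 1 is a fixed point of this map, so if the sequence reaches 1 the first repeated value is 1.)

7708 → 7³ + 7³ + 0³ + 8³ = 343 + 343 + 0 + 512 = 1198
1198 → 1³ + 1³ + 9³ + 8³ = 1 + 1 + 729 + 512 = 1243
1243 → 1³ + 2³ + 4³ + 3³ = 1 + 8 + 64 + 27 = 100
100 → 1³ + 0³ + 0³ = 1 + 0 + 0 = 1  — reached the fixed point 1.
1 → 1, so 1 is the first repeated value.

1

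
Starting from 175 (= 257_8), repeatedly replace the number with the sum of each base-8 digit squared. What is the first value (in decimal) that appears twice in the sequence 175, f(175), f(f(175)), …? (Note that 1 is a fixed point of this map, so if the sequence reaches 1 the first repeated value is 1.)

175 = (2,5,7)_8 → 78
78 = (1,1,6)_8 → 38
38 = (4,6)_8 → 52
52 = (6,4)_8 → 52  — 52 already appeared earlier.

52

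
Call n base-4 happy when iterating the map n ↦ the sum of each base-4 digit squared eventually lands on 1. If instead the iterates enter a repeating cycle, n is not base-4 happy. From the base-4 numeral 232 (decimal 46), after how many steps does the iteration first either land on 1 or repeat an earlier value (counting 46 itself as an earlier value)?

4

46 = (2,3,2)_4 → 2² + 3² + 2² = 17
17 = (1,0,1)_4 → 1² + 0² + 1² = 2
2 = (2)_4 → 2² = 4
4 = (1,0)_4 → 1² + 0² = 1  — reached 1.
That took 4 steps.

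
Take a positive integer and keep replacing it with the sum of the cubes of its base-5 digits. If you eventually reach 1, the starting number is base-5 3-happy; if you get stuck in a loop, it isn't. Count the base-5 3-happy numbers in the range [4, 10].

1

4: 4 → 64 → 80 → 28 → 28  — not base-5 3-happy
5: 5 → 1  — base-5 3-happy
6: 6 → 2 → 8 → 28 → 28  — not base-5 3-happy
7: 7 → 9 → 65 → 35 → 9  — not base-5 3-happy
8: 8 → 28 → 28  — not base-5 3-happy
9: 9 → 65 → 35 → 9  — not base-5 3-happy
10: 10 → 8 → 28 → 28  — not base-5 3-happy
base-5 3-happy: 5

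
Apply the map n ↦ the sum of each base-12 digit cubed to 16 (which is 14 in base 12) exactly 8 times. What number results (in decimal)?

16 = (1,4)_12 → 1³ + 4³ = 1 + 64 = 65
65 = (5,5)_12 → 5³ + 5³ = 125 + 125 = 250
250 = (1,8,10)_12 → 1³ + 8³ + 10³ = 1 + 512 + 1000 = 1513
1513 = (10,6,1)_12 → 10³ + 6³ + 1³ = 1000 + 216 + 1 = 1217
1217 = (8,5,5)_12 → 8³ + 5³ + 5³ = 512 + 125 + 125 = 762
762 = (5,3,6)_12 → 5³ + 3³ + 6³ = 125 + 27 + 216 = 368
368 = (2,6,8)_12 → 2³ + 6³ + 8³ = 8 + 216 + 512 = 736
736 = (5,1,4)_12 → 5³ + 1³ + 4³ = 125 + 1 + 64 = 190

190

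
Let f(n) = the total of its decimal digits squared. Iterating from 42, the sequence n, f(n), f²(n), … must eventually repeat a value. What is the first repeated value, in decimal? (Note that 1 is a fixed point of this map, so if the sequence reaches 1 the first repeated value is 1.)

42

42 → 4² + 2² = 16 + 4 = 20
20 → 2² + 0² = 4 + 0 = 4
4 → 4² = 16
16 → 1² + 6² = 1 + 36 = 37
37 → 3² + 7² = 9 + 49 = 58
58 → 5² + 8² = 25 + 64 = 89
89 → 8² + 9² = 64 + 81 = 145
145 → 1² + 4² + 5² = 1 + 16 + 25 = 42  — 42 already appeared earlier.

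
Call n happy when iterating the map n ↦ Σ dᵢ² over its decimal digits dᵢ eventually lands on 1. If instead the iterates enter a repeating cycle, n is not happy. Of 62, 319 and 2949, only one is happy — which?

62: 62 → 40 → 16 → 37 → 58 → 89 → 145 → 42 → 20 → 4 → 16  — repeats 16 (not happy)
319: 319 → 91 → 82 → 68 → 100 → 1  — reaches 1 (happy)
2949: 2949 → 182 → 69 → 117 → 51 → 26 → 40 → 16 → 37 → 58 → 89 → 145 → 42 → 20 → 4 → 16  — repeats 16 (not happy)

319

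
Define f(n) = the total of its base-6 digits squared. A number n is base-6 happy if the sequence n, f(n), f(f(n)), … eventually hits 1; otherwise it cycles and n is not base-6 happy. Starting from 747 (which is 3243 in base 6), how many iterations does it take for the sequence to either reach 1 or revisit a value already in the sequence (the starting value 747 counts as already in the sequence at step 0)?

10

747 = (3,2,4,3)_6 → 3² + 2² + 4² + 3² = 38
38 = (1,0,2)_6 → 1² + 0² + 2² = 5
5 = (5)_6 → 5² = 25
25 = (4,1)_6 → 4² + 1² = 17
17 = (2,5)_6 → 2² + 5² = 29
29 = (4,5)_6 → 4² + 5² = 41
41 = (1,0,5)_6 → 1² + 0² + 5² = 26
26 = (4,2)_6 → 4² + 2² = 20
20 = (3,2)_6 → 3² + 2² = 13
13 = (2,1)_6 → 2² + 1² = 5  — 5 repeats.
That took 10 steps.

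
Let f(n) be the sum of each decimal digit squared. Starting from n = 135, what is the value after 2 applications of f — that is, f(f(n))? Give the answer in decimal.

135 → 1² + 3² + 5² = 1 + 9 + 25 = 35
35 → 3² + 5² = 9 + 25 = 34

34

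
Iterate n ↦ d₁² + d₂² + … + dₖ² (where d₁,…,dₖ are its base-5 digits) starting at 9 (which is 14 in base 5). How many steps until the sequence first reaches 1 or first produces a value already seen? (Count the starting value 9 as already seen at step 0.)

9 = (1,4)_5 → 1² + 4² = 17
17 = (3,2)_5 → 3² + 2² = 13
13 = (2,3)_5 → 2² + 3² = 13  — 13 repeats.
That took 3 steps.

3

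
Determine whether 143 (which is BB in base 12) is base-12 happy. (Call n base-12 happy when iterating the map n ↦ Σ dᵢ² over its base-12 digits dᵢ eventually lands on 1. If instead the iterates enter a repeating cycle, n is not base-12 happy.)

not base-12 happy

143 = (11,11)_12 → 11² + 11² = 242
242 = (1,8,2)_12 → 1² + 8² + 2² = 69
69 = (5,9)_12 → 5² + 9² = 106
106 = (8,10)_12 → 8² + 10² = 164
164 = (1,1,8)_12 → 1² + 1² + 8² = 66
66 = (5,6)_12 → 5² + 6² = 61
61 = (5,1)_12 → 5² + 1² = 26
26 = (2,2)_12 → 2² + 2² = 8
8 = (8)_12 → 8² = 64
64 = (5,4)_12 → 5² + 4² = 41
41 = (3,5)_12 → 3² + 5² = 34
34 = (2,10)_12 → 2² + 10² = 104
104 = (8,8)_12 → 8² + 8² = 128
128 = (10,8)_12 → 10² + 8² = 164  — 164 already seen; the sequence cycles without reaching 1.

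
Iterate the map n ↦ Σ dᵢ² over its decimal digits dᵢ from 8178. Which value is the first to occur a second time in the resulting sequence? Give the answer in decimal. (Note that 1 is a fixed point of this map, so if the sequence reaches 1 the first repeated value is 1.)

37

8178 → 8² + 1² + 7² + 8² = 178
178 → 1² + 7² + 8² = 114
114 → 1² + 1² + 4² = 18
18 → 1² + 8² = 65
65 → 6² + 5² = 61
61 → 6² + 1² = 37
37 → 3² + 7² = 58
58 → 5² + 8² = 89
89 → 8² + 9² = 145
145 → 1² + 4² + 5² = 42
42 → 4² + 2² = 20
20 → 2² + 0² = 4
4 → 4² = 16
16 → 1² + 6² = 37  — 37 already appeared earlier.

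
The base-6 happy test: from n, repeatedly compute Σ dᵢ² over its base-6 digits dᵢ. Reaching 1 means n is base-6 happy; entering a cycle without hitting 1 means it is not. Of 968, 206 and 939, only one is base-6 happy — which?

968: 968 → 49 → 6 → 1  — reaches 1 (base-6 happy)
206: 206 → 45 → 11 → 26 → 20 → 13 → 5 → 25 → 17 → 29 → 41 → 26  — repeats 26 (not base-6 happy)
939: 939 → 29 → 41 → 26 → 20 → 13 → 5 → 25 → 17 → 29  — repeats 29 (not base-6 happy)

968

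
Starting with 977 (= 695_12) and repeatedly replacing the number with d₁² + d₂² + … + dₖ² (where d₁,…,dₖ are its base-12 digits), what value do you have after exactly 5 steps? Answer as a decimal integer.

29

977 = (6,9,5)_12 → 142
142 = (11,10)_12 → 221
221 = (1,6,5)_12 → 62
62 = (5,2)_12 → 29
29 = (2,5)_12 → 29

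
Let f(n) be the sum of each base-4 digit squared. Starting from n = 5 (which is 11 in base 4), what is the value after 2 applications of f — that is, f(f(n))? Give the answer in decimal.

5 = (1,1)_4 → 2
2 = (2)_4 → 4

4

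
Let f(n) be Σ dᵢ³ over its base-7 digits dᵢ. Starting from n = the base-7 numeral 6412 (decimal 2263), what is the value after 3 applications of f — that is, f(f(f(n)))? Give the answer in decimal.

217

2263 = (6,4,1,2)_7 → 6³ + 4³ + 1³ + 2³ = 289
289 = (5,6,2)_7 → 5³ + 6³ + 2³ = 349
349 = (1,0,0,6)_7 → 1³ + 0³ + 0³ + 6³ = 217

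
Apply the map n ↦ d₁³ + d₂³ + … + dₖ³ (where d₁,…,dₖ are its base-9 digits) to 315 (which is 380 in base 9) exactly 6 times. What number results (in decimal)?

315 = (3,8,0)_9 → 3³ + 8³ + 0³ = 539
539 = (6,5,8)_9 → 6³ + 5³ + 8³ = 853
853 = (1,1,4,7)_9 → 1³ + 1³ + 4³ + 7³ = 409
409 = (5,0,4)_9 → 5³ + 0³ + 4³ = 189
189 = (2,3,0)_9 → 2³ + 3³ + 0³ = 35
35 = (3,8)_9 → 3³ + 8³ = 539

539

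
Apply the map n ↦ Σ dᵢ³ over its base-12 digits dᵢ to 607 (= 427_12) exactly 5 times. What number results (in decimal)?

1344

607 = (4,2,7)_12 → 415
415 = (2,10,7)_12 → 1351
1351 = (9,4,7)_12 → 1136
1136 = (7,10,8)_12 → 1855
1855 = (1,0,10,7)_12 → 1344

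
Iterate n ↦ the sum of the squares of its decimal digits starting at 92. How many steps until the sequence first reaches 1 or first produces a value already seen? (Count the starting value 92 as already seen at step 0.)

92 → 85
85 → 89
89 → 145
145 → 42
42 → 20
20 → 4
4 → 16
16 → 37
37 → 58
58 → 89  — 89 repeats.
That took 10 steps.

10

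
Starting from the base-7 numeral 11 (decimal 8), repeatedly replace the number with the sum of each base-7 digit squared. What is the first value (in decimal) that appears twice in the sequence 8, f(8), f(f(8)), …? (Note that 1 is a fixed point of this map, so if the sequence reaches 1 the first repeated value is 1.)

8

8 = (1,1)_7 → 1² + 1² = 1 + 1 = 2
2 = (2)_7 → 2² = 4
4 = (4)_7 → 4² = 16
16 = (2,2)_7 → 2² + 2² = 4 + 4 = 8  — 8 already appeared earlier.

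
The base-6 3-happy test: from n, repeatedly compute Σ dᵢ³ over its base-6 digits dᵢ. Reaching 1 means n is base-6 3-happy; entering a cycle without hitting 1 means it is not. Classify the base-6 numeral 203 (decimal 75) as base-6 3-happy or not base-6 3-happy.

75 = (2,0,3)_6 → 2³ + 0³ + 3³ = 8 + 0 + 27 = 35
35 = (5,5)_6 → 5³ + 5³ = 125 + 125 = 250
250 = (1,0,5,4)_6 → 1³ + 0³ + 5³ + 4³ = 1 + 0 + 125 + 64 = 190
190 = (5,1,4)_6 → 5³ + 1³ + 4³ = 125 + 1 + 64 = 190  — 190 already seen; the sequence cycles without reaching 1.

not base-6 3-happy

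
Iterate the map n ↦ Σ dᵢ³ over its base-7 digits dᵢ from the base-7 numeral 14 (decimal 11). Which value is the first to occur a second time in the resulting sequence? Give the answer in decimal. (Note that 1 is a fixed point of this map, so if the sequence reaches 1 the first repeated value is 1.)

65

11 = (1,4)_7 → 1³ + 4³ = 1 + 64 = 65
65 = (1,2,2)_7 → 1³ + 2³ + 2³ = 1 + 8 + 8 = 17
17 = (2,3)_7 → 2³ + 3³ = 8 + 27 = 35
35 = (5,0)_7 → 5³ + 0³ = 125 + 0 = 125
125 = (2,3,6)_7 → 2³ + 3³ + 6³ = 8 + 27 + 216 = 251
251 = (5,0,6)_7 → 5³ + 0³ + 6³ = 125 + 0 + 216 = 341
341 = (6,6,5)_7 → 6³ + 6³ + 5³ = 216 + 216 + 125 = 557
557 = (1,4,2,4)_7 → 1³ + 4³ + 2³ + 4³ = 1 + 64 + 8 + 64 = 137
137 = (2,5,4)_7 → 2³ + 5³ + 4³ = 8 + 125 + 64 = 197
197 = (4,0,1)_7 → 4³ + 0³ + 1³ = 64 + 0 + 1 = 65  — 65 already appeared earlier.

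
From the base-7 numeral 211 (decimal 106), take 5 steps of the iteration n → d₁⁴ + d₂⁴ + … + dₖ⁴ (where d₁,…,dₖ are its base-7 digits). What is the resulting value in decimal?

1938

106 = (2,1,1)_7 → 2⁴ + 1⁴ + 1⁴ = 16 + 1 + 1 = 18
18 = (2,4)_7 → 2⁴ + 4⁴ = 16 + 256 = 272
272 = (5,3,6)_7 → 5⁴ + 3⁴ + 6⁴ = 625 + 81 + 1296 = 2002
2002 = (5,5,6,0)_7 → 5⁴ + 5⁴ + 6⁴ + 0⁴ = 625 + 625 + 1296 + 0 = 2546
2546 = (1,0,2,6,5)_7 → 1⁴ + 0⁴ + 2⁴ + 6⁴ + 5⁴ = 1 + 0 + 16 + 1296 + 625 = 1938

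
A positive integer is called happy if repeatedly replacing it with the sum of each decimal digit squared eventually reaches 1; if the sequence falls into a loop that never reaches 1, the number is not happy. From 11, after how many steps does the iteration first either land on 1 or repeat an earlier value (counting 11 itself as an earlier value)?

10

11 → 1² + 1² = 1 + 1 = 2
2 → 2² = 4
4 → 4² = 16
16 → 1² + 6² = 1 + 36 = 37
37 → 3² + 7² = 9 + 49 = 58
58 → 5² + 8² = 25 + 64 = 89
89 → 8² + 9² = 64 + 81 = 145
145 → 1² + 4² + 5² = 1 + 16 + 25 = 42
42 → 4² + 2² = 16 + 4 = 20
20 → 2² + 0² = 4 + 0 = 4  — 4 repeats.
That took 10 steps.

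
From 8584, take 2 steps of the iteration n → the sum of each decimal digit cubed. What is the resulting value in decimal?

8584 → 1213
1213 → 37

37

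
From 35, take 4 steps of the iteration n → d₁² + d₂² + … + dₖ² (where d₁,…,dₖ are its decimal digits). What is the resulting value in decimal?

35 → 3² + 5² = 9 + 25 = 34
34 → 3² + 4² = 9 + 16 = 25
25 → 2² + 5² = 4 + 25 = 29
29 → 2² + 9² = 4 + 81 = 85

85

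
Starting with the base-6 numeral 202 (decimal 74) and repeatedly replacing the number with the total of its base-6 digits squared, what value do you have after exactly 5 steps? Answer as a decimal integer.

74 = (2,0,2)_6 → 2² + 0² + 2² = 4 + 0 + 4 = 8
8 = (1,2)_6 → 1² + 2² = 1 + 4 = 5
5 = (5)_6 → 5² = 25
25 = (4,1)_6 → 4² + 1² = 16 + 1 = 17
17 = (2,5)_6 → 2² + 5² = 4 + 25 = 29

29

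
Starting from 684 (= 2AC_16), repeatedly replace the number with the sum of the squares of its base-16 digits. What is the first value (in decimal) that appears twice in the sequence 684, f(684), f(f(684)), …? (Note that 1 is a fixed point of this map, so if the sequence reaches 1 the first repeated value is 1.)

684 = (2,10,12)_16 → 2² + 10² + 12² = 4 + 100 + 144 = 248
248 = (15,8)_16 → 15² + 8² = 225 + 64 = 289
289 = (1,2,1)_16 → 1² + 2² + 1² = 1 + 4 + 1 = 6
6 = (6)_16 → 6² = 36
36 = (2,4)_16 → 2² + 4² = 4 + 16 = 20
20 = (1,4)_16 → 1² + 4² = 1 + 16 = 17
17 = (1,1)_16 → 1² + 1² = 1 + 1 = 2
2 = (2)_16 → 2² = 4
4 = (4)_16 → 4² = 16
16 = (1,0)_16 → 1² + 0² = 1 + 0 = 1  — reached the fixed point 1.
1 → 1, so 1 is the first repeated value.

1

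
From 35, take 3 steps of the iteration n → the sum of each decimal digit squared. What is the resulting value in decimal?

35 → 3² + 5² = 9 + 25 = 34
34 → 3² + 4² = 9 + 16 = 25
25 → 2² + 5² = 4 + 25 = 29

29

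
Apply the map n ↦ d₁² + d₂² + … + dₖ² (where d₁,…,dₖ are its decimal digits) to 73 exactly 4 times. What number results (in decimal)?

42

73 → 7² + 3² = 58
58 → 5² + 8² = 89
89 → 8² + 9² = 145
145 → 1² + 4² + 5² = 42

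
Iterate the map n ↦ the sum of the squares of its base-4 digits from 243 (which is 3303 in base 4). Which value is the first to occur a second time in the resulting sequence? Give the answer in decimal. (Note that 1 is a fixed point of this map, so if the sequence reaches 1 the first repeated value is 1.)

1

243 = (3,3,0,3)_4 → 3² + 3² + 0² + 3² = 27
27 = (1,2,3)_4 → 1² + 2² + 3² = 14
14 = (3,2)_4 → 3² + 2² = 13
13 = (3,1)_4 → 3² + 1² = 10
10 = (2,2)_4 → 2² + 2² = 8
8 = (2,0)_4 → 2² + 0² = 4
4 = (1,0)_4 → 1² + 0² = 1  — reached the fixed point 1.
1 → 1, so 1 is the first repeated value.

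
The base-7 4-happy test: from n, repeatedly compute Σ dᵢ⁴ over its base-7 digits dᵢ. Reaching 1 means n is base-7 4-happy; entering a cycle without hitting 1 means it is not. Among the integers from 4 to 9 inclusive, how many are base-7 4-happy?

4: 4 → 256 → 882 → 272 → 2002 → 2546 → 1938 → 2258 → 1808 → 1938  — not base-7 4-happy
5: 5 → 625 → 1267 → 1633 → 913 → 609 → 707 → 97 → 2593 → 1459 → 963 → 1153 → 803 → 673 → 1923 → 1507 → 913  — not base-7 4-happy
6: 6 → 1296 → 788 → 288 → 1922 → 1138 → 354 → 258 → 1922  — not base-7 4-happy
7: 7 → 1  — base-7 4-happy
8: 8 → 2 → 16 → 32 → 512 → 164 → 178 → 418 → 708 → 98 → 16  — not base-7 4-happy
9: 9 → 17 → 97 → 2593 → 1459 → 963 → 1153 → 803 → 673 → 1923 → 1507 → 913 → 609 → 707 → 97  — not base-7 4-happy
base-7 4-happy: 7

1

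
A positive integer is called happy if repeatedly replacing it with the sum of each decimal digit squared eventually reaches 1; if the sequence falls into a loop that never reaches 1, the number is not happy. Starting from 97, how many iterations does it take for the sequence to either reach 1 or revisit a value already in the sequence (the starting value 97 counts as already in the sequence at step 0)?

97 → 130
130 → 10
10 → 1  — reached 1.
That took 3 steps.

3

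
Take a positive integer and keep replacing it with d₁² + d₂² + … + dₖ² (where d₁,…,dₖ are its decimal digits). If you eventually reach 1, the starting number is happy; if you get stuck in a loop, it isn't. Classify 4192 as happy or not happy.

4192 → 4² + 1² + 9² + 2² = 102
102 → 1² + 0² + 2² = 5
5 → 5² = 25
25 → 2² + 5² = 29
29 → 2² + 9² = 85
85 → 8² + 5² = 89
89 → 8² + 9² = 145
145 → 1² + 4² + 5² = 42
42 → 4² + 2² = 20
20 → 2² + 0² = 4
4 → 4² = 16
16 → 1² + 6² = 37
37 → 3² + 7² = 58
58 → 5² + 8² = 89  — 89 already seen; the sequence cycles without reaching 1.

not happy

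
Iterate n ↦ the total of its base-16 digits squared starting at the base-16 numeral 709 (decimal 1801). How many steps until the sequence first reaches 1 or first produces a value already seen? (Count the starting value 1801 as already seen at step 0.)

1801 = (7,0,9)_16 → 7² + 0² + 9² = 130
130 = (8,2)_16 → 8² + 2² = 68
68 = (4,4)_16 → 4² + 4² = 32
32 = (2,0)_16 → 2² + 0² = 4
4 = (4)_16 → 4² = 16
16 = (1,0)_16 → 1² + 0² = 1  — reached 1.
That took 6 steps.

6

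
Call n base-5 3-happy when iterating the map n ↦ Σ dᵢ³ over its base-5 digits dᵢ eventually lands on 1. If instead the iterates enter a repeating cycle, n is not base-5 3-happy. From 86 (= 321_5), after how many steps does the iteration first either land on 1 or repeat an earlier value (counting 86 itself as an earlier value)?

86 = (3,2,1)_5 → 3³ + 2³ + 1³ = 27 + 8 + 1 = 36
36 = (1,2,1)_5 → 1³ + 2³ + 1³ = 1 + 8 + 1 = 10
10 = (2,0)_5 → 2³ + 0³ = 8 + 0 = 8
8 = (1,3)_5 → 1³ + 3³ = 1 + 27 = 28
28 = (1,0,3)_5 → 1³ + 0³ + 3³ = 1 + 0 + 27 = 28  — 28 repeats.
That took 5 steps.

5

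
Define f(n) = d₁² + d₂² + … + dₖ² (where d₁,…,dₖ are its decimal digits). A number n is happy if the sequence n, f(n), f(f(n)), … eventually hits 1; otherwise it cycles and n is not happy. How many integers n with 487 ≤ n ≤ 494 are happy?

2

487: 487 → 129 → 86 → 100 → 1  (reaches 1)
488: 488 → 144 → 33 → 18 → 65 → 61 → 37 → 58 → 89 → 145 → 42 → 20 → 4 → 16 → 37  (repeats 37)
489: 489 → 161 → 38 → 73 → 58 → 89 → 145 → 42 → 20 → 4 → 16 → 37 → 58  (repeats 58)
490: 490 → 97 → 130 → 10 → 1  (reaches 1)
491: 491 → 98 → 145 → 42 → 20 → 4 → 16 → 37 → 58 → 89 → 145  (repeats 145)
492: 492 → 101 → 2 → 4 → 16 → 37 → 58 → 89 → 145 → 42 → 20 → 4  (repeats 4)
493: 493 → 106 → 37 → 58 → 89 → 145 → 42 → 20 → 4 → 16 → 37  (repeats 37)
494: 494 → 113 → 11 → 2 → 4 → 16 → 37 → 58 → 89 → 145 → 42 → 20 → 4  (repeats 4)
happy: 487, 490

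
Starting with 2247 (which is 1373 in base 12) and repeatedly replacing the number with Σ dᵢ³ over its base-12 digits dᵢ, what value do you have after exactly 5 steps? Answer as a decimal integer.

2247 = (1,3,7,3)_12 → 1³ + 3³ + 7³ + 3³ = 1 + 27 + 343 + 27 = 398
398 = (2,9,2)_12 → 2³ + 9³ + 2³ = 8 + 729 + 8 = 745
745 = (5,2,1)_12 → 5³ + 2³ + 1³ = 125 + 8 + 1 = 134
134 = (11,2)_12 → 11³ + 2³ = 1331 + 8 = 1339
1339 = (9,3,7)_12 → 9³ + 3³ + 7³ = 729 + 27 + 343 = 1099

1099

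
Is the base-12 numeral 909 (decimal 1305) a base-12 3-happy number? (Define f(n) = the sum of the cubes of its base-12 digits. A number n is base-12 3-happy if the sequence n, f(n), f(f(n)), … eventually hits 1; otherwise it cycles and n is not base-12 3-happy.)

1305 = (9,0,9)_12 → 9³ + 0³ + 9³ = 729 + 0 + 729 = 1458
1458 = (10,1,6)_12 → 10³ + 1³ + 6³ = 1000 + 1 + 216 = 1217
1217 = (8,5,5)_12 → 8³ + 5³ + 5³ = 512 + 125 + 125 = 762
762 = (5,3,6)_12 → 5³ + 3³ + 6³ = 125 + 27 + 216 = 368
368 = (2,6,8)_12 → 2³ + 6³ + 8³ = 8 + 216 + 512 = 736
736 = (5,1,4)_12 → 5³ + 1³ + 4³ = 125 + 1 + 64 = 190
190 = (1,3,10)_12 → 1³ + 3³ + 10³ = 1 + 27 + 1000 = 1028
1028 = (7,1,8)_12 → 7³ + 1³ + 8³ = 343 + 1 + 512 = 856
856 = (5,11,4)_12 → 5³ + 11³ + 4³ = 125 + 1331 + 64 = 1520
1520 = (10,6,8)_12 → 10³ + 6³ + 8³ = 1000 + 216 + 512 = 1728
1728 = (1,0,0,0)_12 → 1³ + 0³ + 0³ + 0³ = 1 + 0 + 0 + 0 = 1  — reached 1.

base-12 3-happy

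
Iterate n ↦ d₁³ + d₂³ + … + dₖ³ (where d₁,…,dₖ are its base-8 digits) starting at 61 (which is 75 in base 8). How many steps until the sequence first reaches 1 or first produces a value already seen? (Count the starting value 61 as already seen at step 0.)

61 = (7,5)_8 → 7³ + 5³ = 468
468 = (7,2,4)_8 → 7³ + 2³ + 4³ = 415
415 = (6,3,7)_8 → 6³ + 3³ + 7³ = 586
586 = (1,1,1,2)_8 → 1³ + 1³ + 1³ + 2³ = 11
11 = (1,3)_8 → 1³ + 3³ = 28
28 = (3,4)_8 → 3³ + 4³ = 91
91 = (1,3,3)_8 → 1³ + 3³ + 3³ = 55
55 = (6,7)_8 → 6³ + 7³ = 559
559 = (1,0,5,7)_8 → 1³ + 0³ + 5³ + 7³ = 469
469 = (7,2,5)_8 → 7³ + 2³ + 5³ = 476
476 = (7,3,4)_8 → 7³ + 3³ + 4³ = 434
434 = (6,6,2)_8 → 6³ + 6³ + 2³ = 440
440 = (6,7,0)_8 → 6³ + 7³ + 0³ = 559  — 559 repeats.
That took 13 steps.

13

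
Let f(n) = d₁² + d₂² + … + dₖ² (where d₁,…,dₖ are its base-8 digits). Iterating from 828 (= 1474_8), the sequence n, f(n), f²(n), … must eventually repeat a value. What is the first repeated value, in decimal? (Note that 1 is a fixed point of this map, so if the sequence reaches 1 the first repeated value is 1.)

4

828 = (1,4,7,4)_8 → 1² + 4² + 7² + 4² = 1 + 16 + 49 + 16 = 82
82 = (1,2,2)_8 → 1² + 2² + 2² = 1 + 4 + 4 = 9
9 = (1,1)_8 → 1² + 1² = 1 + 1 = 2
2 = (2)_8 → 2² = 4
4 = (4)_8 → 4² = 16
16 = (2,0)_8 → 2² + 0² = 4 + 0 = 4  — 4 already appeared earlier.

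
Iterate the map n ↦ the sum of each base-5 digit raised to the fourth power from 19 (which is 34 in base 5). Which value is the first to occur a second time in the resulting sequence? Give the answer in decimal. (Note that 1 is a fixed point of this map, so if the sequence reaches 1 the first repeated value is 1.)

593

19 = (3,4)_5 → 337
337 = (2,3,2,2)_5 → 129
129 = (1,0,0,4)_5 → 257
257 = (2,0,1,2)_5 → 33
33 = (1,1,3)_5 → 83
83 = (3,1,3)_5 → 163
163 = (1,1,2,3)_5 → 99
99 = (3,4,4)_5 → 593
593 = (4,3,3,3)_5 → 499
499 = (3,4,4,4)_5 → 849
849 = (1,1,3,4,4)_5 → 595
595 = (4,3,4,0)_5 → 593  — 593 already appeared earlier.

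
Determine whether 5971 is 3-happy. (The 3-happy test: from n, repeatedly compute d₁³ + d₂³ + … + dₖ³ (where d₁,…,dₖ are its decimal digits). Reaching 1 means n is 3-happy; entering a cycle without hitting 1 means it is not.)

5971 → 5³ + 9³ + 7³ + 1³ = 1198
1198 → 1³ + 1³ + 9³ + 8³ = 1243
1243 → 1³ + 2³ + 4³ + 3³ = 100
100 → 1³ + 0³ + 0³ = 1  — reached 1.

3-happy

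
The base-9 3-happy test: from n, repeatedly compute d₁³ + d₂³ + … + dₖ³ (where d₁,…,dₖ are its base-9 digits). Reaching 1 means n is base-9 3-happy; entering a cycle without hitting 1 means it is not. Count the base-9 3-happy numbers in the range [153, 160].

2

153: 153 → 513 → 243 → 27 → 27  (repeats 27)
154: 154 → 514 → 244 → 28 → 28  (repeats 28)
155: 155 → 521 → 755 → 521  (repeats 521)
156: 156 → 540 → 432 → 152 → 856 → 128 → 134 → 638 → 1198 → 470 → 476 → 980 → 540  (repeats 540)
157: 157 → 577 → 345 → 99 → 9 → 1  (reaches 1)
158: 158 → 638 → 1198 → 470 → 476 → 980 → 540 → 432 → 152 → 856 → 128 → 134 → 638  (repeats 638)
159: 159 → 729 → 1  (reaches 1)
160: 160 → 856 → 128 → 134 → 638 → 1198 → 470 → 476 → 980 → 540 → 432 → 152 → 856  (repeats 856)
base-9 3-happy: 157, 159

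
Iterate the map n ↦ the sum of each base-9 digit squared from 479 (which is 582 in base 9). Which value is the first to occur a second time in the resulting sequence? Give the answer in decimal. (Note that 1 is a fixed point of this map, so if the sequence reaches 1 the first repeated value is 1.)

479 = (5,8,2)_9 → 93
93 = (1,1,3)_9 → 11
11 = (1,2)_9 → 5
5 = (5)_9 → 25
25 = (2,7)_9 → 53
53 = (5,8)_9 → 89
89 = (1,0,8)_9 → 65
65 = (7,2)_9 → 53  — 53 already appeared earlier.

53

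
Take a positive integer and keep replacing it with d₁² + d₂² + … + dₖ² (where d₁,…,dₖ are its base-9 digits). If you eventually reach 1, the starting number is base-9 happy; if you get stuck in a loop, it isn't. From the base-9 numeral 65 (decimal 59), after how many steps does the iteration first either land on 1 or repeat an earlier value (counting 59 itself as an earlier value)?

7

59 = (6,5)_9 → 6² + 5² = 61
61 = (6,7)_9 → 6² + 7² = 85
85 = (1,0,4)_9 → 1² + 0² + 4² = 17
17 = (1,8)_9 → 1² + 8² = 65
65 = (7,2)_9 → 7² + 2² = 53
53 = (5,8)_9 → 5² + 8² = 89
89 = (1,0,8)_9 → 1² + 0² + 8² = 65  — 65 repeats.
That took 7 steps.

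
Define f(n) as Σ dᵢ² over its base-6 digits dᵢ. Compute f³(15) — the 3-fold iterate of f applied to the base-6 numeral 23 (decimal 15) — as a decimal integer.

25

15 = (2,3)_6 → 2² + 3² = 4 + 9 = 13
13 = (2,1)_6 → 2² + 1² = 4 + 1 = 5
5 = (5)_6 → 5² = 25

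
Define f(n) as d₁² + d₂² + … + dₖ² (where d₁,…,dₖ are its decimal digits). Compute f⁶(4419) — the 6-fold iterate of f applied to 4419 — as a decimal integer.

58

4419 → 4² + 4² + 1² + 9² = 16 + 16 + 1 + 81 = 114
114 → 1² + 1² + 4² = 1 + 1 + 16 = 18
18 → 1² + 8² = 1 + 64 = 65
65 → 6² + 5² = 36 + 25 = 61
61 → 6² + 1² = 36 + 1 = 37
37 → 3² + 7² = 9 + 49 = 58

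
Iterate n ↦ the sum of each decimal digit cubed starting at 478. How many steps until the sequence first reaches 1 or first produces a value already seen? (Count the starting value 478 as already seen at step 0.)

478 → 4³ + 7³ + 8³ = 919
919 → 9³ + 1³ + 9³ = 1459
1459 → 1³ + 4³ + 5³ + 9³ = 919  — 919 repeats.
That took 3 steps.

3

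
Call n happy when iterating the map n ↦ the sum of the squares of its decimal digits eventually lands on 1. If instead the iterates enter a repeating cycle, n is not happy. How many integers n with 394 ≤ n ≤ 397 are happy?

394: 394 → 106 → 37 → 58 → 89 → 145 → 42 → 20 → 4 → 16 → 37  (repeats 37)
395: 395 → 115 → 27 → 53 → 34 → 25 → 29 → 85 → 89 → 145 → 42 → 20 → 4 → 16 → 37 → 58 → 89  (repeats 89)
396: 396 → 126 → 41 → 17 → 50 → 25 → 29 → 85 → 89 → 145 → 42 → 20 → 4 → 16 → 37 → 58 → 89  (repeats 89)
397: 397 → 139 → 91 → 82 → 68 → 100 → 1  (reaches 1)
happy: 397

1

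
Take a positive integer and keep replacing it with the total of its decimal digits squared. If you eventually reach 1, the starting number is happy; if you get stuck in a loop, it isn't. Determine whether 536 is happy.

536 → 5² + 3² + 6² = 70
70 → 7² + 0² = 49
49 → 4² + 9² = 97
97 → 9² + 7² = 130
130 → 1² + 3² + 0² = 10
10 → 1² + 0² = 1  — reached 1.

happy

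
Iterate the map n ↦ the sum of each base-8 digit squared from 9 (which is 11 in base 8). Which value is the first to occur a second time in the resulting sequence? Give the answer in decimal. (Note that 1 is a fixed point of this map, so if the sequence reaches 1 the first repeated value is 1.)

9 = (1,1)_8 → 2
2 = (2)_8 → 4
4 = (4)_8 → 16
16 = (2,0)_8 → 4  — 4 already appeared earlier.

4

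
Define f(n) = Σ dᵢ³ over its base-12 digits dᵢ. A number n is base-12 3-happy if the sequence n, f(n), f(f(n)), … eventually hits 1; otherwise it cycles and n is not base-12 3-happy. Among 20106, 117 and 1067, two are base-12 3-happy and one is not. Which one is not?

1067

20106: 20106 → 2233 → 245 → 638 → 197 → 190 → 1028 → 856 → 1520 → 1728 → 1  — reaches 1 (base-12 3-happy)
117: 117 → 1458 → 1217 → 762 → 368 → 736 → 190 → 1028 → 856 → 1520 → 1728 → 1  — reaches 1 (base-12 3-happy)
1067: 1067 → 1738 → 1001 → 1672 → 1738  — repeats 1738 (not base-12 3-happy)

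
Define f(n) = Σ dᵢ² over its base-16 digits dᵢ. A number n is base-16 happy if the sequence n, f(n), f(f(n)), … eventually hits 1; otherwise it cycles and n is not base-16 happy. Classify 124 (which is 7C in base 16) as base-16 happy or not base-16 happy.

124 = (7,12)_16 → 193
193 = (12,1)_16 → 145
145 = (9,1)_16 → 82
82 = (5,2)_16 → 29
29 = (1,13)_16 → 170
170 = (10,10)_16 → 200
200 = (12,8)_16 → 208
208 = (13,0)_16 → 169
169 = (10,9)_16 → 181
181 = (11,5)_16 → 146
146 = (9,2)_16 → 85
85 = (5,5)_16 → 50
50 = (3,2)_16 → 13
13 = (13)_16 → 169  — 169 already seen; the sequence cycles without reaching 1.

not base-16 happy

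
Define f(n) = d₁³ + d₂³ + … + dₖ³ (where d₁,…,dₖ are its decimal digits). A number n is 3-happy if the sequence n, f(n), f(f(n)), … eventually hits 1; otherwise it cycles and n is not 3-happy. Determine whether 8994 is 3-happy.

not 3-happy

8994 → 8³ + 9³ + 9³ + 4³ = 2034
2034 → 2³ + 0³ + 3³ + 4³ = 99
99 → 9³ + 9³ = 1458
1458 → 1³ + 4³ + 5³ + 8³ = 702
702 → 7³ + 0³ + 2³ = 351
351 → 3³ + 5³ + 1³ = 153
153 → 1³ + 5³ + 3³ = 153  — 153 already seen; the sequence cycles without reaching 1.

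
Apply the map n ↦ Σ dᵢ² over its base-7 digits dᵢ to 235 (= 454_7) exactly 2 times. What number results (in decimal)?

3

235 = (4,5,4)_7 → 4² + 5² + 4² = 57
57 = (1,1,1)_7 → 1² + 1² + 1² = 3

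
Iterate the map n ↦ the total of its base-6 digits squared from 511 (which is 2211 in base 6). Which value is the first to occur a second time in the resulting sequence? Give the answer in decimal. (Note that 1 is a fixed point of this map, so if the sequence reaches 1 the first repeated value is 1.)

511 = (2,2,1,1)_6 → 2² + 2² + 1² + 1² = 4 + 4 + 1 + 1 = 10
10 = (1,4)_6 → 1² + 4² = 1 + 16 = 17
17 = (2,5)_6 → 2² + 5² = 4 + 25 = 29
29 = (4,5)_6 → 4² + 5² = 16 + 25 = 41
41 = (1,0,5)_6 → 1² + 0² + 5² = 1 + 0 + 25 = 26
26 = (4,2)_6 → 4² + 2² = 16 + 4 = 20
20 = (3,2)_6 → 3² + 2² = 9 + 4 = 13
13 = (2,1)_6 → 2² + 1² = 4 + 1 = 5
5 = (5)_6 → 5² = 25
25 = (4,1)_6 → 4² + 1² = 16 + 1 = 17  — 17 already appeared earlier.

17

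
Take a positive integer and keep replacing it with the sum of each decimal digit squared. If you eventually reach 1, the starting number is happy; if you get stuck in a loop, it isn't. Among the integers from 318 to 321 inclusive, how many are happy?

2

318: 318 → 74 → 65 → 61 → 37 → 58 → 89 → 145 → 42 → 20 → 4 → 16 → 37  (repeats 37)
319: 319 → 91 → 82 → 68 → 100 → 1  (reaches 1)
320: 320 → 13 → 10 → 1  (reaches 1)
321: 321 → 14 → 17 → 50 → 25 → 29 → 85 → 89 → 145 → 42 → 20 → 4 → 16 → 37 → 58 → 89  (repeats 89)
happy: 319, 320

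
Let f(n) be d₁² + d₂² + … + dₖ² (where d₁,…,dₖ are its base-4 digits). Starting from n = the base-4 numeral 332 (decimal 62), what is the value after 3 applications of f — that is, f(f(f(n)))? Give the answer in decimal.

62 = (3,3,2)_4 → 3² + 3² + 2² = 9 + 9 + 4 = 22
22 = (1,1,2)_4 → 1² + 1² + 2² = 1 + 1 + 4 = 6
6 = (1,2)_4 → 1² + 2² = 1 + 4 = 5

5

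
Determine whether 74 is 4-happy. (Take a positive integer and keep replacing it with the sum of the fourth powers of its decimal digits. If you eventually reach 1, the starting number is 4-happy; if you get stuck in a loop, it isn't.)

74 → 7⁴ + 4⁴ = 2401 + 256 = 2657
2657 → 2⁴ + 6⁴ + 5⁴ + 7⁴ = 16 + 1296 + 625 + 2401 = 4338
4338 → 4⁴ + 3⁴ + 3⁴ + 8⁴ = 256 + 81 + 81 + 4096 = 4514
4514 → 4⁴ + 5⁴ + 1⁴ + 4⁴ = 256 + 625 + 1 + 256 = 1138
1138 → 1⁴ + 1⁴ + 3⁴ + 8⁴ = 1 + 1 + 81 + 4096 = 4179
4179 → 4⁴ + 1⁴ + 7⁴ + 9⁴ = 256 + 1 + 2401 + 6561 = 9219
9219 → 9⁴ + 2⁴ + 1⁴ + 9⁴ = 6561 + 16 + 1 + 6561 = 13139
13139 → 1⁴ + 3⁴ + 1⁴ + 3⁴ + 9⁴ = 1 + 81 + 1 + 81 + 6561 = 6725
6725 → 6⁴ + 7⁴ + 2⁴ + 5⁴ = 1296 + 2401 + 16 + 625 = 4338  — 4338 already seen; the sequence cycles without reaching 1.

not 4-happy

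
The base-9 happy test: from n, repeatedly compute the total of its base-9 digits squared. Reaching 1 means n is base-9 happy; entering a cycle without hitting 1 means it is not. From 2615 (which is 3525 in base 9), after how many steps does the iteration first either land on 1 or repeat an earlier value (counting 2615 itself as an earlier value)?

2615 = (3,5,2,5)_9 → 3² + 5² + 2² + 5² = 63
63 = (7,0)_9 → 7² + 0² = 49
49 = (5,4)_9 → 5² + 4² = 41
41 = (4,5)_9 → 4² + 5² = 41  — 41 repeats.
That took 4 steps.

4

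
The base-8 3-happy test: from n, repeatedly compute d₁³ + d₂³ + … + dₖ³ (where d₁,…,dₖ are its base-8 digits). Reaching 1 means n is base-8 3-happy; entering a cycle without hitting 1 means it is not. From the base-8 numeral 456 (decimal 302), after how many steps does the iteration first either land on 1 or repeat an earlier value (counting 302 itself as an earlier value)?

14

302 = (4,5,6)_8 → 4³ + 5³ + 6³ = 405
405 = (6,2,5)_8 → 6³ + 2³ + 5³ = 349
349 = (5,3,5)_8 → 5³ + 3³ + 5³ = 277
277 = (4,2,5)_8 → 4³ + 2³ + 5³ = 197
197 = (3,0,5)_8 → 3³ + 0³ + 5³ = 152
152 = (2,3,0)_8 → 2³ + 3³ + 0³ = 35
35 = (4,3)_8 → 4³ + 3³ = 91
91 = (1,3,3)_8 → 1³ + 3³ + 3³ = 55
55 = (6,7)_8 → 6³ + 7³ = 559
559 = (1,0,5,7)_8 → 1³ + 0³ + 5³ + 7³ = 469
469 = (7,2,5)_8 → 7³ + 2³ + 5³ = 476
476 = (7,3,4)_8 → 7³ + 3³ + 4³ = 434
434 = (6,6,2)_8 → 6³ + 6³ + 2³ = 440
440 = (6,7,0)_8 → 6³ + 7³ + 0³ = 559  — 559 repeats.
That took 14 steps.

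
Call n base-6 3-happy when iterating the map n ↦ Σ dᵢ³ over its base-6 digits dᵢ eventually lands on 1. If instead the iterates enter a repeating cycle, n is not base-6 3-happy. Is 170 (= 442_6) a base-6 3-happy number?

170 = (4,4,2)_6 → 4³ + 4³ + 2³ = 64 + 64 + 8 = 136
136 = (3,4,4)_6 → 3³ + 4³ + 4³ = 27 + 64 + 64 = 155
155 = (4,1,5)_6 → 4³ + 1³ + 5³ = 64 + 1 + 125 = 190
190 = (5,1,4)_6 → 5³ + 1³ + 4³ = 125 + 1 + 64 = 190  — 190 already seen; the sequence cycles without reaching 1.

not base-6 3-happy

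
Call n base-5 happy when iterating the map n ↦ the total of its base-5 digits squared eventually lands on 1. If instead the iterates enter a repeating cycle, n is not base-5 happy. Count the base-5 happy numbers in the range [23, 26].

2

23: 23 → 25 → 1  — base-5 happy
24: 24 → 32 → 6 → 2 → 4 → 16 → 10 → 4  — not base-5 happy
25: 25 → 1  — base-5 happy
26: 26 → 2 → 4 → 16 → 10 → 4  — not base-5 happy
base-5 happy: 23, 25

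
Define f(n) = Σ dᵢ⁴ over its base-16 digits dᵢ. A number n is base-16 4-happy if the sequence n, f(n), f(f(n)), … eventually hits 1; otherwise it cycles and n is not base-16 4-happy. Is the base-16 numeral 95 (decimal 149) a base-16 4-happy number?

149 = (9,5)_16 → 9⁴ + 5⁴ = 6561 + 625 = 7186
7186 = (1,12,1,2)_16 → 1⁴ + 12⁴ + 1⁴ + 2⁴ = 1 + 20736 + 1 + 16 = 20754
20754 = (5,1,1,2)_16 → 5⁴ + 1⁴ + 1⁴ + 2⁴ = 625 + 1 + 1 + 16 = 643
643 = (2,8,3)_16 → 2⁴ + 8⁴ + 3⁴ = 16 + 4096 + 81 = 4193
4193 = (1,0,6,1)_16 → 1⁴ + 0⁴ + 6⁴ + 1⁴ = 1 + 0 + 1296 + 1 = 1298
1298 = (5,1,2)_16 → 5⁴ + 1⁴ + 2⁴ = 625 + 1 + 16 = 642
642 = (2,8,2)_16 → 2⁴ + 8⁴ + 2⁴ = 16 + 4096 + 16 = 4128
4128 = (1,0,2,0)_16 → 1⁴ + 0⁴ + 2⁴ + 0⁴ = 1 + 0 + 16 + 0 = 17
17 = (1,1)_16 → 1⁴ + 1⁴ = 1 + 1 = 2
2 = (2)_16 → 2⁴ = 16
16 = (1,0)_16 → 1⁴ + 0⁴ = 1 + 0 = 1  — reached 1.

base-16 4-happy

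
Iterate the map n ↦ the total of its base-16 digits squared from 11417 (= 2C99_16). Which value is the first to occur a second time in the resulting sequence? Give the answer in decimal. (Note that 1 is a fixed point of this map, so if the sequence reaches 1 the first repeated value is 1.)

169

11417 = (2,12,9,9)_16 → 310
310 = (1,3,6)_16 → 46
46 = (2,14)_16 → 200
200 = (12,8)_16 → 208
208 = (13,0)_16 → 169
169 = (10,9)_16 → 181
181 = (11,5)_16 → 146
146 = (9,2)_16 → 85
85 = (5,5)_16 → 50
50 = (3,2)_16 → 13
13 = (13)_16 → 169  — 169 already appeared earlier.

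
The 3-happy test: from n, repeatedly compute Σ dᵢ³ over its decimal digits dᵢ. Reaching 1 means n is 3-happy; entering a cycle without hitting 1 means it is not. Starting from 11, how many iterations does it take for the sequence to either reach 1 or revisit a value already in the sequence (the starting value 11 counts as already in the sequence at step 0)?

11 → 1³ + 1³ = 2
2 → 2³ = 8
8 → 8³ = 512
512 → 5³ + 1³ + 2³ = 134
134 → 1³ + 3³ + 4³ = 92
92 → 9³ + 2³ = 737
737 → 7³ + 3³ + 7³ = 713
713 → 7³ + 1³ + 3³ = 371
371 → 3³ + 7³ + 1³ = 371  — 371 repeats.
That took 9 steps.

9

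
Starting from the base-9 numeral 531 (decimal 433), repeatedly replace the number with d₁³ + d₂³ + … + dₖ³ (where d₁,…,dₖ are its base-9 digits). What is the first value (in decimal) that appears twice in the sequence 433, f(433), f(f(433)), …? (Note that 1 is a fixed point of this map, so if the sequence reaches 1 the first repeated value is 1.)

433 = (5,3,1)_9 → 5³ + 3³ + 1³ = 153
153 = (1,8,0)_9 → 1³ + 8³ + 0³ = 513
513 = (6,3,0)_9 → 6³ + 3³ + 0³ = 243
243 = (3,0,0)_9 → 3³ + 0³ + 0³ = 27
27 = (3,0)_9 → 3³ + 0³ = 27  — 27 already appeared earlier.

27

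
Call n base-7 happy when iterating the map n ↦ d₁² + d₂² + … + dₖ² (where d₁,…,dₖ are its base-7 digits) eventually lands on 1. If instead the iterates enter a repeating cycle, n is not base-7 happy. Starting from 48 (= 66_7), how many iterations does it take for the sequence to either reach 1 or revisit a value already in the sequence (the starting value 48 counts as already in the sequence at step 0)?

48 = (6,6)_7 → 72
72 = (1,3,2)_7 → 14
14 = (2,0)_7 → 4
4 = (4)_7 → 16
16 = (2,2)_7 → 8
8 = (1,1)_7 → 2
2 = (2)_7 → 4  — 4 repeats.
That took 7 steps.

7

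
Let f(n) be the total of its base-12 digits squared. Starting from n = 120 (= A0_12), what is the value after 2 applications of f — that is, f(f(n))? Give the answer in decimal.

120 = (10,0)_12 → 10² + 0² = 100 + 0 = 100
100 = (8,4)_12 → 8² + 4² = 64 + 16 = 80

80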